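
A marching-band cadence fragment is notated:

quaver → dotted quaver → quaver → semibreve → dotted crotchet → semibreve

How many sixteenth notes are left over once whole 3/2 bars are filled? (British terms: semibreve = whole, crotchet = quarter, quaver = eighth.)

21

One bar of 3/2 = 24 sixteenth notes.
In sixteenth notes: quaver = 2; dotted quaver = 3; quaver = 2; semibreve = 16; dotted crotchet = 6; semibreve = 16.
Adding: 2 + 3 + 2 + 16 + 6 + 16 = 45.
45 ÷ 24 = 1 complete bar with 21 sixteenth notes remaining.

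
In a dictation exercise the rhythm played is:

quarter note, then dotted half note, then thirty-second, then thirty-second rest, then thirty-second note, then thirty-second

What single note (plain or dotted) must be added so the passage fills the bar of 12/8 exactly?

The bar of 12/8 = 48 thirty-second notes.
Working in thirty-second notes: quarter note = 8; dotted half note = 24; thirty-second = 1; thirty-second rest = 1; thirty-second note = 1; thirty-second = 1.
Sum: 8 + 24 + 1 + 1 + 1 + 1 = 36.
Remaining: 48 − 36 = 12 thirty-second notes, which is a dotted quarter note.

dotted quarter note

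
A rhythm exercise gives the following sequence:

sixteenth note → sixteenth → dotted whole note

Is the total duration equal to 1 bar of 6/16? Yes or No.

No

One bar of 6/16 = 6 sixteenth notes.
Convert each value to sixteenth notes: sixteenth note = 1; sixteenth = 1; dotted whole note = 24.
Total: 1 + 1 + 24 = 26.
26 exceeds 6, so the answer is No.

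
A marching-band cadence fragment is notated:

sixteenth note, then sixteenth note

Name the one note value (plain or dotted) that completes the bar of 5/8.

half note

The bar of 5/8 = 10 sixteenth notes.
Convert each value to sixteenth notes: sixteenth note = 1; sixteenth note = 1.
Sum: 1 + 1 = 2.
Remaining: 10 − 2 = 8 sixteenth notes, which is a half note.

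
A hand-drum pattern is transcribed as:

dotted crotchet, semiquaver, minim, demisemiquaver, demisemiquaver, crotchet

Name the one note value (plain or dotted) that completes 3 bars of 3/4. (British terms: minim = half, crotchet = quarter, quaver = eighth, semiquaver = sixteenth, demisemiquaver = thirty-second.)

whole note

3 bars of 3/4 = 72 thirty-second notes.
Each duration in thirty-second notes: dotted crotchet = 12; semiquaver = 2; minim = 16; demisemiquaver = 1; demisemiquaver = 1; crotchet = 8.
Adding: 12 + 2 + 16 + 1 + 1 + 8 = 40.
Remaining: 72 − 40 = 32 thirty-second notes, which is a whole note.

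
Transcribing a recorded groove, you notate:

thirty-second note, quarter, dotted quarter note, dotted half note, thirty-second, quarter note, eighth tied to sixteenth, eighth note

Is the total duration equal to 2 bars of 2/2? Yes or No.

One bar of 2/2 = 32 thirty-second notes, so 2 bars = 64.
Convert each value to thirty-second notes: thirty-second note = 1; quarter = 8; dotted quarter note = 12; dotted half note = 24; thirty-second = 1; quarter note = 8; eighth tied to sixteenth (eighth + sixteenth) = 6; eighth note = 4.
Altogether 1 + 8 + 12 + 24 + 1 + 8 + 6 + 4 = 64.
64 equals 64, so the answer is Yes.

Yes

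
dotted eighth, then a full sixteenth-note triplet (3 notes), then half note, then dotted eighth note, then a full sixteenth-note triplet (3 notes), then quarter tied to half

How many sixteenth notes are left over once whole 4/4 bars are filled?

One bar of 4/4 = 16 sixteenth notes.
Express everything in sixteenth notes: dotted eighth = 3; a full sixteenth-note triplet (3 notes) (three triplet sixteenths span one eighth) = 2; half note = 8; dotted eighth note = 3; a full sixteenth-note triplet (3 notes) (three triplet sixteenths span one eighth) = 2; quarter tied to half (quarter + half) = 12.
Altogether 3 + 2 + 8 + 3 + 2 + 12 = 30.
30 ÷ 16 = 1 complete bar with 14 sixteenth notes remaining.

14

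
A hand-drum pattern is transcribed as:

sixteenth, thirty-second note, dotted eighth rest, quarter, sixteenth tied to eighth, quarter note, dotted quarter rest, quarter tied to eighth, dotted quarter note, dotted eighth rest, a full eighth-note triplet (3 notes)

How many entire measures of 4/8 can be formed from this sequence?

5

One bar of 4/8 = 16 thirty-second notes.
Express everything in thirty-second notes: sixteenth = 2; thirty-second note = 1; dotted eighth rest = 6; quarter = 8; sixteenth tied to eighth (sixteenth + eighth) = 6; quarter note = 8; dotted quarter rest = 12; quarter tied to eighth (quarter + eighth) = 12; dotted quarter note = 12; dotted eighth rest = 6; a full eighth-note triplet (3 notes) (three triplet eighths span one quarter) = 8.
Adding: 2 + 1 + 6 + 8 + 6 + 8 + 12 + 12 + 12 + 6 + 8 = 81.
81 ÷ 16 = 5 complete bars with 1 left over.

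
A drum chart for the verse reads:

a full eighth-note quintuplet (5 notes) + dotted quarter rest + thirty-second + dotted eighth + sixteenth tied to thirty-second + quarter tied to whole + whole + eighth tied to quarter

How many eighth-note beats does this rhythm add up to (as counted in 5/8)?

One eighth-note beat = 4 thirty-second notes.
In thirty-second notes: a full eighth-note quintuplet (5 notes) (five quintuplet eighths span one half) = 16; dotted quarter rest = 12; thirty-second = 1; dotted eighth = 6; sixteenth tied to thirty-second (sixteenth + thirty-second) = 3; quarter tied to whole (quarter + whole) = 40; whole = 32; eighth tied to quarter (eighth + quarter) = 12.
Altogether 16 + 12 + 1 + 6 + 3 + 40 + 32 + 12 = 122.
122 ÷ 4 = 30.5 beats.

30.5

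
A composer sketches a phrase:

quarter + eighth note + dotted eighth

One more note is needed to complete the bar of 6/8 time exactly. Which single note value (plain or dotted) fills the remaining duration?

The bar of 6/8 = 12 sixteenth notes.
Convert each value to sixteenth notes: quarter = 4; eighth note = 2; dotted eighth = 3.
Sum: 4 + 2 + 3 = 9.
Remaining: 12 − 9 = 3 sixteenth notes, which is a dotted eighth note.

dotted eighth note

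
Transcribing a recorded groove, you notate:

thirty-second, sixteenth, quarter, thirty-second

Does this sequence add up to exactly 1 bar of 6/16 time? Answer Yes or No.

Yes

One bar of 6/16 = 12 thirty-second notes.
In thirty-second notes: thirty-second = 1; sixteenth = 2; quarter = 8; thirty-second = 1.
Sum: 1 + 2 + 8 + 1 = 12.
12 equals 12, so the answer is Yes.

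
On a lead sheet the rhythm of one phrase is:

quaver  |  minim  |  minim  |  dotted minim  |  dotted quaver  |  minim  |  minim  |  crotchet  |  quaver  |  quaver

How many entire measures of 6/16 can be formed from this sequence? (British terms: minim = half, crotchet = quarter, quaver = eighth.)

One bar of 6/16 = 6 sixteenth notes.
Express everything in sixteenth notes: quaver = 2; minim = 8; minim = 8; dotted minim = 12; dotted quaver = 3; minim = 8; minim = 8; crotchet = 4; quaver = 2; quaver = 2.
Altogether 2 + 8 + 8 + 12 + 3 + 8 + 8 + 4 + 2 + 2 = 57.
57 ÷ 6 = 9 complete bars with 3 left over.

9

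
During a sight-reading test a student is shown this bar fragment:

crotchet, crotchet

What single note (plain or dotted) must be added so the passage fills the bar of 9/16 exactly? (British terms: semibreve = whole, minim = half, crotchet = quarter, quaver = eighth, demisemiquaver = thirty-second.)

sixteenth note

The bar of 9/16 = 9 sixteenth notes.
Each duration in sixteenth notes: crotchet = 4; crotchet = 4.
Altogether 4 + 4 = 8.
Remaining: 9 − 8 = 1 sixteenth note, which is a sixteenth note.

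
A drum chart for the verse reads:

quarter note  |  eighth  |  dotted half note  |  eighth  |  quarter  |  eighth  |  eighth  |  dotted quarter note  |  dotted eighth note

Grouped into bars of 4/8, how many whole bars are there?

One bar of 4/8 = 8 sixteenth notes.
Express everything in sixteenth notes: quarter note = 4; eighth = 2; dotted half note = 12; eighth = 2; quarter = 4; eighth = 2; eighth = 2; dotted quarter note = 6; dotted eighth note = 3.
Altogether 4 + 2 + 12 + 2 + 4 + 2 + 2 + 6 + 3 = 37.
37 ÷ 8 = 4 complete bars with 5 left over.

4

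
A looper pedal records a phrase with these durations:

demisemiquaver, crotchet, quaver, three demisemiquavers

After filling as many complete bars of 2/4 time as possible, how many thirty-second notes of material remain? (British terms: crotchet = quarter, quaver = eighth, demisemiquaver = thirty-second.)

0

One bar of 2/4 = 16 thirty-second notes.
Express everything in thirty-second notes: demisemiquaver = 1; crotchet = 8; quaver = 4; demisemiquaver = 1; demisemiquaver = 1; demisemiquaver = 1.
Total: 1 + 8 + 4 + 1 + 1 + 1 = 16.
16 ÷ 16 = 1 complete bar with 0 thirty-second notes remaining.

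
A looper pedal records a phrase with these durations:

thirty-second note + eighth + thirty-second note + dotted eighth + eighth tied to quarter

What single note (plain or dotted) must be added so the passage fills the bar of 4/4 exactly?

quarter note

The bar of 4/4 = 32 thirty-second notes.
Working in thirty-second notes: thirty-second note = 1; eighth = 4; thirty-second note = 1; dotted eighth = 6; eighth tied to quarter (eighth + quarter) = 12.
Altogether 1 + 4 + 1 + 6 + 12 = 24.
Remaining: 32 − 24 = 8 thirty-second notes, which is a quarter note.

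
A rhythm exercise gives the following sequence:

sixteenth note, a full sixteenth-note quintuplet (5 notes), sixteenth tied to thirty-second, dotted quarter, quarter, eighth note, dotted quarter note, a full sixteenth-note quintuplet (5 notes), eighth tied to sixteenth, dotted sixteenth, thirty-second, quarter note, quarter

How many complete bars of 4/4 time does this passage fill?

2

One bar of 4/4 = 32 thirty-second notes.
Convert each value to thirty-second notes: sixteenth note = 2; a full sixteenth-note quintuplet (5 notes) (five quintuplet sixteenths span one quarter) = 8; sixteenth tied to thirty-second (sixteenth + thirty-second) = 3; dotted quarter = 12; quarter = 8; eighth note = 4; dotted quarter note = 12; a full sixteenth-note quintuplet (5 notes) (five quintuplet sixteenths span one quarter) = 8; eighth tied to sixteenth (eighth + sixteenth) = 6; dotted sixteenth = 3; thirty-second = 1; quarter note = 8; quarter = 8.
Altogether 2 + 8 + 3 + 12 + 8 + 4 + 12 + 8 + 6 + 3 + 1 + 8 + 8 = 83.
83 ÷ 32 = 2 complete bars with 19 left over.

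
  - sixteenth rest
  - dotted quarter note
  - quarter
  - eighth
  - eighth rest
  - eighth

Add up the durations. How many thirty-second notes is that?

34

Convert each value to thirty-second notes: sixteenth rest = 2; dotted quarter note = 12; quarter = 8; eighth = 4; eighth rest = 4; eighth = 4.
Sum: 2 + 12 + 8 + 4 + 4 + 4 = 34 thirty-second notes.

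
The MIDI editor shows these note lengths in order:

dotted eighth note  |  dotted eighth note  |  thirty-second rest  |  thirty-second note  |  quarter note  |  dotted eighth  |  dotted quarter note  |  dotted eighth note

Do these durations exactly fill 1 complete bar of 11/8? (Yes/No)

One bar of 11/8 = 44 thirty-second notes.
Each duration in thirty-second notes: dotted eighth note = 6; dotted eighth note = 6; thirty-second rest = 1; thirty-second note = 1; quarter note = 8; dotted eighth = 6; dotted quarter note = 12; dotted eighth note = 6.
Sum: 6 + 6 + 1 + 1 + 8 + 6 + 12 + 6 = 46.
46 exceeds 44, so the answer is No.

No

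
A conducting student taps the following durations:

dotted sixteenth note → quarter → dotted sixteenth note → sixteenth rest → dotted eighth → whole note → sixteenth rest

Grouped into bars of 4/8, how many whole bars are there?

3

One bar of 4/8 = 16 thirty-second notes.
In thirty-second notes: dotted sixteenth note = 3; quarter = 8; dotted sixteenth note = 3; sixteenth rest = 2; dotted eighth = 6; whole note = 32; sixteenth rest = 2.
Adding: 3 + 8 + 3 + 2 + 6 + 32 + 2 = 56.
56 ÷ 16 = 3 complete bars with 8 left over.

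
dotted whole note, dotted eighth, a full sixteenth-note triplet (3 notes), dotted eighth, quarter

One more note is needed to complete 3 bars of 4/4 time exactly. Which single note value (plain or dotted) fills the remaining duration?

dotted half note

3 bars of 4/4 = 48 sixteenth notes.
In sixteenth notes: dotted whole note = 24; dotted eighth = 3; a full sixteenth-note triplet (3 notes) (three triplet sixteenths span one eighth) = 2; dotted eighth = 3; quarter = 4.
Sum: 24 + 3 + 2 + 3 + 4 = 36.
Remaining: 48 − 36 = 12 sixteenth notes, which is a dotted half note.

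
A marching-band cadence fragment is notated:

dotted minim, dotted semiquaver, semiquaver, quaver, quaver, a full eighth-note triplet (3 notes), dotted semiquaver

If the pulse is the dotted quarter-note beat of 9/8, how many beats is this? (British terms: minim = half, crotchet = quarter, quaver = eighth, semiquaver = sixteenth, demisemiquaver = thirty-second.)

4

One dotted quarter-note beat = 12 thirty-second notes.
Working in thirty-second notes: dotted minim = 24; dotted semiquaver = 3; semiquaver = 2; quaver = 4; quaver = 4; a full eighth-note triplet (3 notes) (three triplet eighths span one quarter) = 8; dotted semiquaver = 3.
Total: 24 + 3 + 2 + 4 + 4 + 8 + 3 = 48.
48 ÷ 12 = 4 beats.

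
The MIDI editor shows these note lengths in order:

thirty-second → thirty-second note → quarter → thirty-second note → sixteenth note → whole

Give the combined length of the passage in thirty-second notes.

Each duration in thirty-second notes: thirty-second = 1; thirty-second note = 1; quarter = 8; thirty-second note = 1; sixteenth note = 2; whole = 32.
Altogether 1 + 1 + 8 + 1 + 2 + 32 = 45 thirty-second notes.

45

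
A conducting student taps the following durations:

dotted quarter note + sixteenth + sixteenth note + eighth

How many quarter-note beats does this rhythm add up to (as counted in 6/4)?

One quarter-note beat = 4 sixteenth notes.
Express everything in sixteenth notes: dotted quarter note = 6; sixteenth = 1; sixteenth note = 1; eighth = 2.
Altogether 6 + 1 + 1 + 2 = 10.
10 ÷ 4 = 2.5 beats.

2.5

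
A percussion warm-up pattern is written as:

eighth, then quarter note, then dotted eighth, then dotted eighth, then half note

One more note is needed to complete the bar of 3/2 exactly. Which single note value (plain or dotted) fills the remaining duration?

quarter note

The bar of 3/2 = 24 sixteenth notes.
In sixteenth notes: eighth = 2; quarter note = 4; dotted eighth = 3; dotted eighth = 3; half note = 8.
Adding: 2 + 4 + 3 + 3 + 8 = 20.
Remaining: 24 − 20 = 4 sixteenth notes, which is a quarter note.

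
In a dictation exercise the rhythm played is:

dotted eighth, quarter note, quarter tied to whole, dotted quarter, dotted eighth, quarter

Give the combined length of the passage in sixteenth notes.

Express everything in sixteenth notes: dotted eighth = 3; quarter note = 4; quarter tied to whole (quarter + whole) = 20; dotted quarter = 6; dotted eighth = 3; quarter = 4.
Adding: 3 + 4 + 20 + 6 + 3 + 4 = 40 sixteenth notes.

40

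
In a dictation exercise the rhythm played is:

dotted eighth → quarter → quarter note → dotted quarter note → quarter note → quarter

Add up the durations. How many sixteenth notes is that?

25

Express everything in sixteenth notes: dotted eighth = 3; quarter = 4; quarter note = 4; dotted quarter note = 6; quarter note = 4; quarter = 4.
Sum: 3 + 4 + 4 + 6 + 4 + 4 = 25 sixteenth notes.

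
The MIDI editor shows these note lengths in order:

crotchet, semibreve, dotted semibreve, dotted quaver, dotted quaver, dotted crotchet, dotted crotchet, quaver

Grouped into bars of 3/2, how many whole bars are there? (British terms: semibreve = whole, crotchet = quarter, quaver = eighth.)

2

One bar of 3/2 = 24 sixteenth notes.
Convert each value to sixteenth notes: crotchet = 4; semibreve = 16; dotted semibreve = 24; dotted quaver = 3; dotted quaver = 3; dotted crotchet = 6; dotted crotchet = 6; quaver = 2.
Total: 4 + 16 + 24 + 3 + 3 + 6 + 6 + 2 = 64.
64 ÷ 24 = 2 complete bars with 16 left over.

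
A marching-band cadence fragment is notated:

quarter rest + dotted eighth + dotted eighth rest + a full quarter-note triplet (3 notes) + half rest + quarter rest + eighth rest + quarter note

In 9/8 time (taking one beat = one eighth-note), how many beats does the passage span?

One eighth-note beat = 2 sixteenth notes.
Each duration in sixteenth notes: quarter rest = 4; dotted eighth = 3; dotted eighth rest = 3; a full quarter-note triplet (3 notes) (three triplet quarters span one half) = 8; half rest = 8; quarter rest = 4; eighth rest = 2; quarter note = 4.
Adding: 4 + 3 + 3 + 8 + 8 + 4 + 2 + 4 = 36.
36 ÷ 2 = 18 beats.

18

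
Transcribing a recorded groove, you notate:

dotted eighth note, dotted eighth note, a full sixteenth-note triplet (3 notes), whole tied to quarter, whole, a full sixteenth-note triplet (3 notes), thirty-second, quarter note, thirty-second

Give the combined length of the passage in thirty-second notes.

Working in thirty-second notes: dotted eighth note = 6; dotted eighth note = 6; a full sixteenth-note triplet (3 notes) (three triplet sixteenths span one eighth) = 4; whole tied to quarter (whole + quarter) = 40; whole = 32; a full sixteenth-note triplet (3 notes) (three triplet sixteenths span one eighth) = 4; thirty-second = 1; quarter note = 8; thirty-second = 1.
Sum: 6 + 6 + 4 + 40 + 32 + 4 + 1 + 8 + 1 = 102 thirty-second notes.

102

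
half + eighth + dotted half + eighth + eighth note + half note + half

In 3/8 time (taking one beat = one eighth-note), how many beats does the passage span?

21

One eighth-note beat = 2 sixteenth notes.
Working in sixteenth notes: half = 8; eighth = 2; dotted half = 12; eighth = 2; eighth note = 2; half note = 8; half = 8.
Altogether 8 + 2 + 12 + 2 + 2 + 8 + 8 = 42.
42 ÷ 2 = 21 beats.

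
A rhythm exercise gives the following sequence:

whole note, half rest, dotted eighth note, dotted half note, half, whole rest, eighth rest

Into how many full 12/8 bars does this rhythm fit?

One bar of 12/8 = 24 sixteenth notes.
Each duration in sixteenth notes: whole note = 16; half rest = 8; dotted eighth note = 3; dotted half note = 12; half = 8; whole rest = 16; eighth rest = 2.
Sum: 16 + 8 + 3 + 12 + 8 + 16 + 2 = 65.
65 ÷ 24 = 2 complete bars with 17 left over.

2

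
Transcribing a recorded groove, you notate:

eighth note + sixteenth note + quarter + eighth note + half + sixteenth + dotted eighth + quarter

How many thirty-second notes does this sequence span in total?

In thirty-second notes: eighth note = 4; sixteenth note = 2; quarter = 8; eighth note = 4; half = 16; sixteenth = 2; dotted eighth = 6; quarter = 8.
Altogether 4 + 2 + 8 + 4 + 16 + 2 + 6 + 8 = 50 thirty-second notes.

50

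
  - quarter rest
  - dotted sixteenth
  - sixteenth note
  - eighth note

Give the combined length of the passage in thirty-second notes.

17

Working in thirty-second notes: quarter rest = 8; dotted sixteenth = 3; sixteenth note = 2; eighth note = 4.
Altogether 8 + 3 + 2 + 4 = 17 thirty-second notes.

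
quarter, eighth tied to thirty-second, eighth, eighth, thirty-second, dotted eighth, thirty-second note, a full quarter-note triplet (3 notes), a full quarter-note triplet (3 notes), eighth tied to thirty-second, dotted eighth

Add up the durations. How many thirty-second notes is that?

Working in thirty-second notes: quarter = 8; eighth tied to thirty-second (eighth + thirty-second) = 5; eighth = 4; eighth = 4; thirty-second = 1; dotted eighth = 6; thirty-second note = 1; a full quarter-note triplet (3 notes) (three triplet quarters span one half) = 16; a full quarter-note triplet (3 notes) (three triplet quarters span one half) = 16; eighth tied to thirty-second (eighth + thirty-second) = 5; dotted eighth = 6.
Altogether 8 + 5 + 4 + 4 + 1 + 6 + 1 + 16 + 16 + 5 + 6 = 72 thirty-second notes.

72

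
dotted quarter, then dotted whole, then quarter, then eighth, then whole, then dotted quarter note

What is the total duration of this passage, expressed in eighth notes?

29

Working in eighth notes: dotted quarter = 3; dotted whole = 12; quarter = 2; eighth = 1; whole = 8; dotted quarter note = 3.
Total: 3 + 12 + 2 + 1 + 8 + 3 = 29 eighth notes.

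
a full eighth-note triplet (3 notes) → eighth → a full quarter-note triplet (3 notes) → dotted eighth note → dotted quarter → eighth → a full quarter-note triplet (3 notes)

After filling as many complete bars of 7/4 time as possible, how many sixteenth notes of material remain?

5

One bar of 7/4 = 28 sixteenth notes.
Convert each value to sixteenth notes: a full eighth-note triplet (3 notes) (three triplet eighths span one quarter) = 4; eighth = 2; a full quarter-note triplet (3 notes) (three triplet quarters span one half) = 8; dotted eighth note = 3; dotted quarter = 6; eighth = 2; a full quarter-note triplet (3 notes) (three triplet quarters span one half) = 8.
Altogether 4 + 2 + 8 + 3 + 6 + 2 + 8 = 33.
33 ÷ 28 = 1 complete bar with 5 sixteenth notes remaining.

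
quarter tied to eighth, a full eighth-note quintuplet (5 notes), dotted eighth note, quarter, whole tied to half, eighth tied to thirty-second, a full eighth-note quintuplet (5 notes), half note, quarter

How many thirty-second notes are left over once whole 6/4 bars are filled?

39

One bar of 6/4 = 48 thirty-second notes.
In thirty-second notes: quarter tied to eighth (quarter + eighth) = 12; a full eighth-note quintuplet (5 notes) (five quintuplet eighths span one half) = 16; dotted eighth note = 6; quarter = 8; whole tied to half (whole + half) = 48; eighth tied to thirty-second (eighth + thirty-second) = 5; a full eighth-note quintuplet (5 notes) (five quintuplet eighths span one half) = 16; half note = 16; quarter = 8.
Total: 12 + 16 + 6 + 8 + 48 + 5 + 16 + 16 + 8 = 135.
135 ÷ 48 = 2 complete bars with 39 thirty-second notes remaining.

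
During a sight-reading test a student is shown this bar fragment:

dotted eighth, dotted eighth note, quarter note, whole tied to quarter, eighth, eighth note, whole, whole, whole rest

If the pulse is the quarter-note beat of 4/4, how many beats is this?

20.5

One quarter-note beat = 4 sixteenth notes.
In sixteenth notes: dotted eighth = 3; dotted eighth note = 3; quarter note = 4; whole tied to quarter (whole + quarter) = 20; eighth = 2; eighth note = 2; whole = 16; whole = 16; whole rest = 16.
Total: 3 + 3 + 4 + 20 + 2 + 2 + 16 + 16 + 16 = 82.
82 ÷ 4 = 20.5 beats.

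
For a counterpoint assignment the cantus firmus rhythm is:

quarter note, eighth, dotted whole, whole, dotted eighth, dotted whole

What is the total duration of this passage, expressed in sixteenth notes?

Working in sixteenth notes: quarter note = 4; eighth = 2; dotted whole = 24; whole = 16; dotted eighth = 3; dotted whole = 24.
Altogether 4 + 2 + 24 + 16 + 3 + 24 = 73 sixteenth notes.

73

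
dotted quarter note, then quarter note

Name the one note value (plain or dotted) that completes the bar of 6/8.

The bar of 6/8 = 6 eighth notes.
Working in eighth notes: dotted quarter note = 3; quarter note = 2.
Adding: 3 + 2 = 5.
Remaining: 6 − 5 = 1 eighth note, which is a eighth note.

eighth note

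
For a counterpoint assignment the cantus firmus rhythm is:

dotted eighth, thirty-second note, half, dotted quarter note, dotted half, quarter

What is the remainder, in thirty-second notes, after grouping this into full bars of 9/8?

One bar of 9/8 = 36 thirty-second notes.
Convert each value to thirty-second notes: dotted eighth = 6; thirty-second note = 1; half = 16; dotted quarter note = 12; dotted half = 24; quarter = 8.
Adding: 6 + 1 + 16 + 12 + 24 + 8 = 67.
67 ÷ 36 = 1 complete bar with 31 thirty-second notes remaining.

31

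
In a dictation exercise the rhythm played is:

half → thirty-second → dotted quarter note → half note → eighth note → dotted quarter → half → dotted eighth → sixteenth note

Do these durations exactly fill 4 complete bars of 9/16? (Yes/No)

One bar of 9/16 = 18 thirty-second notes, so 4 bars = 72.
Convert each value to thirty-second notes: half = 16; thirty-second = 1; dotted quarter note = 12; half note = 16; eighth note = 4; dotted quarter = 12; half = 16; dotted eighth = 6; sixteenth note = 2.
Adding: 16 + 1 + 12 + 16 + 4 + 12 + 16 + 6 + 2 = 85.
85 exceeds 72, so the answer is No.

No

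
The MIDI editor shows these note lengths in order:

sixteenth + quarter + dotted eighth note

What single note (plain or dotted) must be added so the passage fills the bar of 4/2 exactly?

The bar of 4/2 = 32 sixteenth notes.
Each duration in sixteenth notes: sixteenth = 1; quarter = 4; dotted eighth note = 3.
Total: 1 + 4 + 3 = 8.
Remaining: 32 − 8 = 24 sixteenth notes, which is a dotted whole note.

dotted whole note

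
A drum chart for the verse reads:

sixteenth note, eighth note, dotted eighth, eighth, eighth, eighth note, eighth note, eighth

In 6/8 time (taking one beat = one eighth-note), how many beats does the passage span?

One eighth-note beat = 2 sixteenth notes.
Express everything in sixteenth notes: sixteenth note = 1; eighth note = 2; dotted eighth = 3; eighth = 2; eighth = 2; eighth note = 2; eighth note = 2; eighth = 2.
Adding: 1 + 2 + 3 + 2 + 2 + 2 + 2 + 2 = 16.
16 ÷ 2 = 8 beats.

8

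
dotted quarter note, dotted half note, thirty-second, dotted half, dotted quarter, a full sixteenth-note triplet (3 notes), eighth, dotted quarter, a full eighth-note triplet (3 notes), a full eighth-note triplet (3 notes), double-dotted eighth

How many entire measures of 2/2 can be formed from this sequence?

One bar of 2/2 = 32 thirty-second notes.
Convert each value to thirty-second notes: dotted quarter note = 12; dotted half note = 24; thirty-second = 1; dotted half = 24; dotted quarter = 12; a full sixteenth-note triplet (3 notes) (three triplet sixteenths span one eighth) = 4; eighth = 4; dotted quarter = 12; a full eighth-note triplet (3 notes) (three triplet eighths span one quarter) = 8; a full eighth-note triplet (3 notes) (three triplet eighths span one quarter) = 8; double-dotted eighth = 7.
Altogether 12 + 24 + 1 + 24 + 12 + 4 + 4 + 12 + 8 + 8 + 7 = 116.
116 ÷ 32 = 3 complete bars with 20 left over.

3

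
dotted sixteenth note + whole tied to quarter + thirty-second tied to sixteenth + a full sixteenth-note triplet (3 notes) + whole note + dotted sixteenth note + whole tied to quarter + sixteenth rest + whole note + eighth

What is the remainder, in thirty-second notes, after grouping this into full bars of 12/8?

19

One bar of 12/8 = 48 thirty-second notes.
Express everything in thirty-second notes: dotted sixteenth note = 3; whole tied to quarter (whole + quarter) = 40; thirty-second tied to sixteenth (thirty-second + sixteenth) = 3; a full sixteenth-note triplet (3 notes) (three triplet sixteenths span one eighth) = 4; whole note = 32; dotted sixteenth note = 3; whole tied to quarter (whole + quarter) = 40; sixteenth rest = 2; whole note = 32; eighth = 4.
Total: 3 + 40 + 3 + 4 + 32 + 3 + 40 + 2 + 32 + 4 = 163.
163 ÷ 48 = 3 complete bars with 19 thirty-second notes remaining.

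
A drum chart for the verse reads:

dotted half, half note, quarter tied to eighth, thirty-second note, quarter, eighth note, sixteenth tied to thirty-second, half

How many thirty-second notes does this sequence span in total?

84

Working in thirty-second notes: dotted half = 24; half note = 16; quarter tied to eighth (quarter + eighth) = 12; thirty-second note = 1; quarter = 8; eighth note = 4; sixteenth tied to thirty-second (sixteenth + thirty-second) = 3; half = 16.
Total: 24 + 16 + 12 + 1 + 8 + 4 + 3 + 16 = 84 thirty-second notes.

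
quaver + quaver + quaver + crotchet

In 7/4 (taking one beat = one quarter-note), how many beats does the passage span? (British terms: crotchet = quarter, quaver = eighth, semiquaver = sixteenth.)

2.5

One quarter-note beat = 2 eighth notes.
Each duration in eighth notes: quaver = 1; quaver = 1; quaver = 1; crotchet = 2.
Adding: 1 + 1 + 1 + 2 = 5.
5 ÷ 2 = 2.5 beats.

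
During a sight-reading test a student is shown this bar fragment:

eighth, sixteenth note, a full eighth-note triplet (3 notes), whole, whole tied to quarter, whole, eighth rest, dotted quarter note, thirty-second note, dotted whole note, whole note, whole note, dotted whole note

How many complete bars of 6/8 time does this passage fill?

12

One bar of 6/8 = 24 thirty-second notes.
Working in thirty-second notes: eighth = 4; sixteenth note = 2; a full eighth-note triplet (3 notes) (three triplet eighths span one quarter) = 8; whole = 32; whole tied to quarter (whole + quarter) = 40; whole = 32; eighth rest = 4; dotted quarter note = 12; thirty-second note = 1; dotted whole note = 48; whole note = 32; whole note = 32; dotted whole note = 48.
Adding: 4 + 2 + 8 + 32 + 40 + 32 + 4 + 12 + 1 + 48 + 32 + 32 + 48 = 295.
295 ÷ 24 = 12 complete bars with 7 left over.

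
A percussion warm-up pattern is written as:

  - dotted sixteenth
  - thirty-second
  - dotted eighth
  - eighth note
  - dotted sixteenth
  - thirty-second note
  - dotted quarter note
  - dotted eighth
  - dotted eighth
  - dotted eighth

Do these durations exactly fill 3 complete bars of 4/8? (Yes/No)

Yes

One bar of 4/8 = 16 thirty-second notes, so 3 bars = 48.
Express everything in thirty-second notes: dotted sixteenth = 3; thirty-second = 1; dotted eighth = 6; eighth note = 4; dotted sixteenth = 3; thirty-second note = 1; dotted quarter note = 12; dotted eighth = 6; dotted eighth = 6; dotted eighth = 6.
Sum: 3 + 1 + 6 + 4 + 3 + 1 + 12 + 6 + 6 + 6 = 48.
48 equals 48, so the answer is Yes.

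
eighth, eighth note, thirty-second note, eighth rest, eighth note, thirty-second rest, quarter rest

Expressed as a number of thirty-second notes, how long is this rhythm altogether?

26

Each duration in thirty-second notes: eighth = 4; eighth note = 4; thirty-second note = 1; eighth rest = 4; eighth note = 4; thirty-second rest = 1; quarter rest = 8.
Total: 4 + 4 + 1 + 4 + 4 + 1 + 8 = 26 thirty-second notes.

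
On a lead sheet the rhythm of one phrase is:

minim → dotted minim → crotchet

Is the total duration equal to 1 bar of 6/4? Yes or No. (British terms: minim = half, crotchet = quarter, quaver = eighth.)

Yes

One bar of 6/4 = 6 quarter notes.
In quarter notes: minim = 2; dotted minim = 3; crotchet = 1.
Altogether 2 + 3 + 1 = 6.
6 equals 6, so the answer is Yes.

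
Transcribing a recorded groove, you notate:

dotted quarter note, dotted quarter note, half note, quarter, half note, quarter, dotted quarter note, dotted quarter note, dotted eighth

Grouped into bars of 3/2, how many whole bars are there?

One bar of 3/2 = 24 sixteenth notes.
In sixteenth notes: dotted quarter note = 6; dotted quarter note = 6; half note = 8; quarter = 4; half note = 8; quarter = 4; dotted quarter note = 6; dotted quarter note = 6; dotted eighth = 3.
Total: 6 + 6 + 8 + 4 + 8 + 4 + 6 + 6 + 3 = 51.
51 ÷ 24 = 2 complete bars with 3 left over.

2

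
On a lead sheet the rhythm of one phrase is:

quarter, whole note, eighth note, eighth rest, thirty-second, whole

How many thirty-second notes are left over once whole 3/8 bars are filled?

One bar of 3/8 = 12 thirty-second notes.
In thirty-second notes: quarter = 8; whole note = 32; eighth note = 4; eighth rest = 4; thirty-second = 1; whole = 32.
Altogether 8 + 32 + 4 + 4 + 1 + 32 = 81.
81 ÷ 12 = 6 complete bars with 9 thirty-second notes remaining.

9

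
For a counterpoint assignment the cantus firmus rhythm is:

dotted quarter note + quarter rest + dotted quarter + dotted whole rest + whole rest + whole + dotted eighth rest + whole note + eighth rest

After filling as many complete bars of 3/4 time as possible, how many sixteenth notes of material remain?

9

One bar of 3/4 = 12 sixteenth notes.
In sixteenth notes: dotted quarter note = 6; quarter rest = 4; dotted quarter = 6; dotted whole rest = 24; whole rest = 16; whole = 16; dotted eighth rest = 3; whole note = 16; eighth rest = 2.
Altogether 6 + 4 + 6 + 24 + 16 + 16 + 3 + 16 + 2 = 93.
93 ÷ 12 = 7 complete bars with 9 sixteenth notes remaining.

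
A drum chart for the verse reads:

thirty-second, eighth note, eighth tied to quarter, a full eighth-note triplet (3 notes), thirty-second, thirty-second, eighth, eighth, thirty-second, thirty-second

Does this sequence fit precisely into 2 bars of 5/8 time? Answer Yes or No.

One bar of 5/8 = 20 thirty-second notes, so 2 bars = 40.
Express everything in thirty-second notes: thirty-second = 1; eighth note = 4; eighth tied to quarter (eighth + quarter) = 12; a full eighth-note triplet (3 notes) (three triplet eighths span one quarter) = 8; thirty-second = 1; thirty-second = 1; eighth = 4; eighth = 4; thirty-second = 1; thirty-second = 1.
Total: 1 + 4 + 12 + 8 + 1 + 1 + 4 + 4 + 1 + 1 = 37.
37 falls short of 40, so the answer is No.

No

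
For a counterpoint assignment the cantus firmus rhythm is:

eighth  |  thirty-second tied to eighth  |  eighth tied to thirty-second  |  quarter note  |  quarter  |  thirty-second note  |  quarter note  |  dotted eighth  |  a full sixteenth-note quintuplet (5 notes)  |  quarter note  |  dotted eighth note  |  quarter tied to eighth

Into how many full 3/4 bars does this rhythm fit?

3

One bar of 3/4 = 24 thirty-second notes.
Working in thirty-second notes: eighth = 4; thirty-second tied to eighth (thirty-second + eighth) = 5; eighth tied to thirty-second (eighth + thirty-second) = 5; quarter note = 8; quarter = 8; thirty-second note = 1; quarter note = 8; dotted eighth = 6; a full sixteenth-note quintuplet (5 notes) (five quintuplet sixteenths span one quarter) = 8; quarter note = 8; dotted eighth note = 6; quarter tied to eighth (quarter + eighth) = 12.
Adding: 4 + 5 + 5 + 8 + 8 + 1 + 8 + 6 + 8 + 8 + 6 + 12 = 79.
79 ÷ 24 = 3 complete bars with 7 left over.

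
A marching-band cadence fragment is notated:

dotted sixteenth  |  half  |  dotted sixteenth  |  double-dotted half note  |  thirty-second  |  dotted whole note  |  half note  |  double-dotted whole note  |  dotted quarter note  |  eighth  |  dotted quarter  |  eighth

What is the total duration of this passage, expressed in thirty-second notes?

Working in thirty-second notes: dotted sixteenth = 3; half = 16; dotted sixteenth = 3; double-dotted half note = 28; thirty-second = 1; dotted whole note = 48; half note = 16; double-dotted whole note = 56; dotted quarter note = 12; eighth = 4; dotted quarter = 12; eighth = 4.
Adding: 3 + 16 + 3 + 28 + 1 + 48 + 16 + 56 + 12 + 4 + 12 + 4 = 203 thirty-second notes.

203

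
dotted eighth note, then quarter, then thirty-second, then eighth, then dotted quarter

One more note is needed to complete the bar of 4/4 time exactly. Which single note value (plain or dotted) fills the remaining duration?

The bar of 4/4 = 32 thirty-second notes.
Convert each value to thirty-second notes: dotted eighth note = 6; quarter = 8; thirty-second = 1; eighth = 4; dotted quarter = 12.
Adding: 6 + 8 + 1 + 4 + 12 = 31.
Remaining: 32 − 31 = 1 thirty-second note, which is a thirty-second note.

thirty-second note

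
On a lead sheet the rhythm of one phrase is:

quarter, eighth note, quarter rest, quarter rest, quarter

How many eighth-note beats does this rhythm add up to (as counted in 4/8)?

One eighth-note beat = 2 sixteenth notes.
Convert each value to sixteenth notes: quarter = 4; eighth note = 2; quarter rest = 4; quarter rest = 4; quarter = 4.
Adding: 4 + 2 + 4 + 4 + 4 = 18.
18 ÷ 2 = 9 beats.

9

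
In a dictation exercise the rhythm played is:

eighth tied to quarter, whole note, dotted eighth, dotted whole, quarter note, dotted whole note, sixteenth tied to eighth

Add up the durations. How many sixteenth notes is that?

Express everything in sixteenth notes: eighth tied to quarter (eighth + quarter) = 6; whole note = 16; dotted eighth = 3; dotted whole = 24; quarter note = 4; dotted whole note = 24; sixteenth tied to eighth (sixteenth + eighth) = 3.
Altogether 6 + 16 + 3 + 24 + 4 + 24 + 3 = 80 sixteenth notes.

80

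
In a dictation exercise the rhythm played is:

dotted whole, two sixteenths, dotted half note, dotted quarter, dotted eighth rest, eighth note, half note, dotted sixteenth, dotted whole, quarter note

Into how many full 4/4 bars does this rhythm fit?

5

One bar of 4/4 = 32 thirty-second notes.
In thirty-second notes: dotted whole = 48; sixteenth = 2; sixteenth = 2; dotted half note = 24; dotted quarter = 12; dotted eighth rest = 6; eighth note = 4; half note = 16; dotted sixteenth = 3; dotted whole = 48; quarter note = 8.
Altogether 48 + 2 + 2 + 24 + 12 + 6 + 4 + 16 + 3 + 48 + 8 = 173.
173 ÷ 32 = 5 complete bars with 13 left over.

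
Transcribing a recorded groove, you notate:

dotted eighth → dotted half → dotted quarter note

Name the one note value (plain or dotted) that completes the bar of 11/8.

The bar of 11/8 = 22 sixteenth notes.
Convert each value to sixteenth notes: dotted eighth = 3; dotted half = 12; dotted quarter note = 6.
Adding: 3 + 12 + 6 = 21.
Remaining: 22 − 21 = 1 sixteenth note, which is a sixteenth note.

sixteenth note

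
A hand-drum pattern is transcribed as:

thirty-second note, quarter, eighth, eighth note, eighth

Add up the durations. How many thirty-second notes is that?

21

In thirty-second notes: thirty-second note = 1; quarter = 8; eighth = 4; eighth note = 4; eighth = 4.
Altogether 1 + 8 + 4 + 4 + 4 = 21 thirty-second notes.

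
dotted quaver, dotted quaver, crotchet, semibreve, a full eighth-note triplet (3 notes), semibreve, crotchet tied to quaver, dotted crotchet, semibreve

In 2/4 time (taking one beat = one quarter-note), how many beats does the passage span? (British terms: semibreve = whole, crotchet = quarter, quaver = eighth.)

18.5

One quarter-note beat = 4 sixteenth notes.
Express everything in sixteenth notes: dotted quaver = 3; dotted quaver = 3; crotchet = 4; semibreve = 16; a full eighth-note triplet (3 notes) (three triplet eighths span one quarter) = 4; semibreve = 16; crotchet tied to quaver (crotchet + quaver) = 6; dotted crotchet = 6; semibreve = 16.
Total: 3 + 3 + 4 + 16 + 4 + 16 + 6 + 6 + 16 = 74.
74 ÷ 4 = 18.5 beats.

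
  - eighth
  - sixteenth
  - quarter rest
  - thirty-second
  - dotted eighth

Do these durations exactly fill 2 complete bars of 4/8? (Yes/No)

One bar of 4/8 = 16 thirty-second notes, so 2 bars = 32.
Convert each value to thirty-second notes: eighth = 4; sixteenth = 2; quarter rest = 8; thirty-second = 1; dotted eighth = 6.
Total: 4 + 2 + 8 + 1 + 6 = 21.
21 falls short of 32, so the answer is No.

No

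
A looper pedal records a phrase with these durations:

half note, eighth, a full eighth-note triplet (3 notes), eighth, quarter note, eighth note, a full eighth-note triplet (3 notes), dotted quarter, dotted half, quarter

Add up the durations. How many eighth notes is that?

Each duration in eighth notes: half note = 4; eighth = 1; a full eighth-note triplet (3 notes) (three triplet eighths span one quarter) = 2; eighth = 1; quarter note = 2; eighth note = 1; a full eighth-note triplet (3 notes) (three triplet eighths span one quarter) = 2; dotted quarter = 3; dotted half = 6; quarter = 2.
Sum: 4 + 1 + 2 + 1 + 2 + 1 + 2 + 3 + 6 + 2 = 24 eighth notes.

24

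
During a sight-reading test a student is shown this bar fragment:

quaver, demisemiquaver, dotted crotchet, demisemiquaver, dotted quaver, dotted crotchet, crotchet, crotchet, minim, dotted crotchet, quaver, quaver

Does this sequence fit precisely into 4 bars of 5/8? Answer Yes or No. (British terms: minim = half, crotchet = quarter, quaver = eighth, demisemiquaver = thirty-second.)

One bar of 5/8 = 20 thirty-second notes, so 4 bars = 80.
Working in thirty-second notes: quaver = 4; demisemiquaver = 1; dotted crotchet = 12; demisemiquaver = 1; dotted quaver = 6; dotted crotchet = 12; crotchet = 8; crotchet = 8; minim = 16; dotted crotchet = 12; quaver = 4; quaver = 4.
Total: 4 + 1 + 12 + 1 + 6 + 12 + 8 + 8 + 16 + 12 + 4 + 4 = 88.
88 exceeds 80, so the answer is No.

No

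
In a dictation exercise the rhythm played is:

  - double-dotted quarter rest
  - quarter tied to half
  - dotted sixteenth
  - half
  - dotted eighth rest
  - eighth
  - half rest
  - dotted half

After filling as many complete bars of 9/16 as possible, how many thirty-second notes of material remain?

17

One bar of 9/16 = 18 thirty-second notes.
Each duration in thirty-second notes: double-dotted quarter rest = 14; quarter tied to half (quarter + half) = 24; dotted sixteenth = 3; half = 16; dotted eighth rest = 6; eighth = 4; half rest = 16; dotted half = 24.
Sum: 14 + 24 + 3 + 16 + 6 + 4 + 16 + 24 = 107.
107 ÷ 18 = 5 complete bars with 17 thirty-second notes remaining.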